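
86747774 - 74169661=12578113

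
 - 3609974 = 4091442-7701416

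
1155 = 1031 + 124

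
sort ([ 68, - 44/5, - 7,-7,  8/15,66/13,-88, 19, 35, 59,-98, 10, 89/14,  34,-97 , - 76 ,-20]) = [-98 ,  -  97, - 88, - 76,  -  20,-44/5, - 7,-7,8/15,66/13,  89/14, 10,19,34,35, 59, 68]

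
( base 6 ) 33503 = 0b1001001101111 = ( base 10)4719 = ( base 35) 3TT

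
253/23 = 11 = 11.00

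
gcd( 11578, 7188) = 2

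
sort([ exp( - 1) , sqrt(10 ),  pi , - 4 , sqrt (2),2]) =[ - 4, exp( - 1 ) , sqrt( 2), 2 , pi,sqrt(10)]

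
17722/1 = 17722 = 17722.00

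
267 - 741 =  - 474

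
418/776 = 209/388 = 0.54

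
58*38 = 2204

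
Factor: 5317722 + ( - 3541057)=5^1 * 11^1 * 32303^1 = 1776665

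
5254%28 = 18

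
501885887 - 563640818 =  - 61754931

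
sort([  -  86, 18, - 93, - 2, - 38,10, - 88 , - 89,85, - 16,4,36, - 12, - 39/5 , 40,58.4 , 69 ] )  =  [ - 93,-89, - 88, -86, - 38, - 16, - 12, - 39/5, -2, 4, 10,18, 36 , 40,58.4,69,85] 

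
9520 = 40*238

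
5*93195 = 465975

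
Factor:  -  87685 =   -  5^1 * 13^1*19^1 * 71^1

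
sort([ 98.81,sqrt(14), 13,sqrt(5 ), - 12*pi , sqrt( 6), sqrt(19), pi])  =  [-12*pi, sqrt( 5),sqrt (6),  pi, sqrt( 14), sqrt( 19 ),  13, 98.81]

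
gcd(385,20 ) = 5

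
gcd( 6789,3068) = 1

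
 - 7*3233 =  - 22631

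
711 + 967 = 1678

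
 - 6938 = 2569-9507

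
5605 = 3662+1943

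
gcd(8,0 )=8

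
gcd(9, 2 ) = 1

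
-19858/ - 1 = 19858/1 = 19858.00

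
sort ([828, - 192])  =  [ - 192, 828 ] 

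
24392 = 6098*4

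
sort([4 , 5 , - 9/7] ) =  [ - 9/7,4,5] 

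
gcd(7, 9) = 1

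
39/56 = 39/56 = 0.70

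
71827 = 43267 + 28560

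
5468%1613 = 629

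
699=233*3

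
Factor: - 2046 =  - 2^1*3^1*11^1*31^1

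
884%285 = 29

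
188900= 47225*4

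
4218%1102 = 912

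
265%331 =265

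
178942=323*554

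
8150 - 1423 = 6727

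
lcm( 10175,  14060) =773300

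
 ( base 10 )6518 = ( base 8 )14566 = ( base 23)c79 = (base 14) 2538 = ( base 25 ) AAI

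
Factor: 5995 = 5^1*11^1*109^1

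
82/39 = 2  +  4/39 = 2.10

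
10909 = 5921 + 4988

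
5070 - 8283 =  - 3213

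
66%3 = 0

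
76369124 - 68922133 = 7446991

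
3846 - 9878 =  - 6032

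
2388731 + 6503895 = 8892626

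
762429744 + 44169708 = 806599452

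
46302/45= 1028 + 14/15=1028.93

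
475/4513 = 475/4513 =0.11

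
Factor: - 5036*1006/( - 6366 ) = 2^2*3^(- 1)*503^1*1061^( - 1) * 1259^1= 2533108/3183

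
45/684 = 5/76 = 0.07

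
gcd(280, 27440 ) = 280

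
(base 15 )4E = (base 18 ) 42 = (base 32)2A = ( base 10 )74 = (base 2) 1001010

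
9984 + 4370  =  14354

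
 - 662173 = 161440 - 823613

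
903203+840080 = 1743283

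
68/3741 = 68/3741 = 0.02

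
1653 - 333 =1320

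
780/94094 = 30/3619 = 0.01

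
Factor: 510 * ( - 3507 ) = - 1788570= -2^1 *3^2*5^1 * 7^1  *  17^1*167^1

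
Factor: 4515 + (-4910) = - 395=-  5^1 * 79^1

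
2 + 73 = 75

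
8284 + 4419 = 12703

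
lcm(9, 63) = 63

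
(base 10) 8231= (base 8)20047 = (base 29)9mo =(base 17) 1B83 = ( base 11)6203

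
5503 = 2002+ 3501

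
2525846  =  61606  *41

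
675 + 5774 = 6449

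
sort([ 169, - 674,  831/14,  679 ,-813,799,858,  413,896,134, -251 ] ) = [ - 813,-674,-251, 831/14,134, 169  ,  413, 679 , 799 , 858, 896]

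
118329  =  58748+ 59581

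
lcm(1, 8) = 8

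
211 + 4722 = 4933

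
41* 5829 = 238989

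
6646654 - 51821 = 6594833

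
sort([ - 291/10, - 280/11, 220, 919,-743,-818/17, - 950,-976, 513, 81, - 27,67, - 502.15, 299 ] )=[ - 976,-950, - 743, - 502.15, - 818/17 , - 291/10,  -  27, - 280/11, 67,81,  220, 299, 513, 919 ] 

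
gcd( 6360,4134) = 318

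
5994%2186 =1622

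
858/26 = 33 = 33.00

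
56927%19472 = 17983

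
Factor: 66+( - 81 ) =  - 3^1*5^1=- 15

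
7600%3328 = 944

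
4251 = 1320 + 2931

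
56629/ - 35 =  - 1618 + 1/35 = - 1617.97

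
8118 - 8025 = 93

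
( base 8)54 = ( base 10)44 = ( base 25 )1J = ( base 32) 1C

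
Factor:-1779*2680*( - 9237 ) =2^3*3^2*5^1*67^1*593^1 * 3079^1=44039429640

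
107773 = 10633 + 97140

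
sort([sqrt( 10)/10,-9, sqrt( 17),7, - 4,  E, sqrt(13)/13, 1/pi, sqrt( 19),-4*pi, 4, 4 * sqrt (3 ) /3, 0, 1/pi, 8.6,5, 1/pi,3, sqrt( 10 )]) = [-4*pi, -9,- 4,0, sqrt( 13 ) /13, sqrt(10) /10, 1/pi, 1/pi, 1/pi, 4*sqrt( 3) /3, E, 3, sqrt (10), 4,sqrt ( 17 ),sqrt( 19), 5 , 7,8.6]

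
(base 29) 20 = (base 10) 58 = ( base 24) 2a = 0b111010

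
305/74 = 4+9/74 = 4.12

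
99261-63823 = 35438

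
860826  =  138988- - 721838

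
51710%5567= 1607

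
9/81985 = 9/81985 = 0.00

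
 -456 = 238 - 694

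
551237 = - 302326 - - 853563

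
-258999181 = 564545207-823544388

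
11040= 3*3680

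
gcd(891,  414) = 9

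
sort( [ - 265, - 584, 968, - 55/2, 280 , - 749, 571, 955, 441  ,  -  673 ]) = [ - 749, - 673, -584,-265, - 55/2,280, 441,571,955 , 968]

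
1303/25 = 1303/25  =  52.12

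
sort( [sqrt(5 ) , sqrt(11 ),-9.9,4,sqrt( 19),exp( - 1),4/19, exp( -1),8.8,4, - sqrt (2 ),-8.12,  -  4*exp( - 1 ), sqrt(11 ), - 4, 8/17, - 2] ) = [ - 9.9, - 8.12,-4, - 2, - 4 * exp( - 1), - sqrt(2 ),4/19,exp( - 1), exp( - 1 ), 8/17,sqrt(5 ), sqrt( 11),  sqrt( 11 ),4,4,sqrt( 19 ),8.8 ]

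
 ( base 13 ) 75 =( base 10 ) 96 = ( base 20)4g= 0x60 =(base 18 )56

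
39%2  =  1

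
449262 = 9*49918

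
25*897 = 22425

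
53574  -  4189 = 49385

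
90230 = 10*9023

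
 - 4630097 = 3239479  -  7869576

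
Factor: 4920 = 2^3*3^1*5^1*41^1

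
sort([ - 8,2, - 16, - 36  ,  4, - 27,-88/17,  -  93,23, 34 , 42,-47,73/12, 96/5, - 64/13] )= [ - 93, - 47, - 36, - 27, - 16, - 8 , - 88/17, - 64/13,2,4,73/12,96/5, 23,34, 42 ]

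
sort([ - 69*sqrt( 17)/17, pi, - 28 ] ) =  [  -  28,-69*sqrt( 17)/17,pi]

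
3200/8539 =3200/8539 = 0.37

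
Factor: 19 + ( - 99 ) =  - 80 =-2^4*5^1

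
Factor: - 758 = -2^1*379^1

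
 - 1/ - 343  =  1/343  =  0.00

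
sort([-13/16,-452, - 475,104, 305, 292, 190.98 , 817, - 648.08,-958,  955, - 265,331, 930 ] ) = [ - 958, - 648.08, - 475 , - 452, - 265, -13/16,  104,190.98,292, 305, 331,  817,  930,  955 ] 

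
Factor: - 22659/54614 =-2^(- 1)*3^1 * 13^1*47^( - 1 )= - 39/94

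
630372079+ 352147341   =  982519420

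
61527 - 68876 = - 7349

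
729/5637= 243/1879 = 0.13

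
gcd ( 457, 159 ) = 1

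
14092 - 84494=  - 70402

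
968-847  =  121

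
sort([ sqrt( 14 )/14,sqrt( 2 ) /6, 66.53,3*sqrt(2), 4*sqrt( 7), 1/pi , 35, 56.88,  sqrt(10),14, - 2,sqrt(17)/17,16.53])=[ - 2, sqrt ( 2) /6,sqrt( 17)/17,  sqrt ( 14) /14, 1/pi, sqrt(10), 3 * sqrt( 2 ), 4*sqrt(7),14, 16.53,35,56.88, 66.53] 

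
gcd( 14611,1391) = 1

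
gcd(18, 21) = 3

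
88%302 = 88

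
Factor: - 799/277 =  - 17^1*47^1*277^( - 1 )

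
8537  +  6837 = 15374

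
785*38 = 29830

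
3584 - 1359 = 2225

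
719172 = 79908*9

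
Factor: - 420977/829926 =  - 2^( - 1) * 3^( - 4)*47^( - 1 )*109^( - 1 )*420977^1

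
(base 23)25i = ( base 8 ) 2247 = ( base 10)1191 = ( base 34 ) 111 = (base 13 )708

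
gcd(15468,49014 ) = 6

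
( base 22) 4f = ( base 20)53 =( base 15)6d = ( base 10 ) 103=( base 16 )67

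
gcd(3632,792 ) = 8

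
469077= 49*9573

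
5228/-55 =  - 5228/55 = -95.05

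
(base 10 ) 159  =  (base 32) 4v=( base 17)96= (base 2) 10011111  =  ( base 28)5j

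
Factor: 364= 2^2*7^1*13^1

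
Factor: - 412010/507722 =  - 5^1*17^ ( - 1)*109^( - 1)*137^( - 1)*41201^1 = - 206005/253861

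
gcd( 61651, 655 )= 1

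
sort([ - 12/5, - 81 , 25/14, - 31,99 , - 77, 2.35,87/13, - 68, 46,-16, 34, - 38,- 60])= [ - 81, - 77,-68, - 60, - 38, - 31, - 16,  -  12/5,25/14,  2.35, 87/13, 34,46,99]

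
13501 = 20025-6524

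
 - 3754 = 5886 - 9640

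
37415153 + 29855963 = 67271116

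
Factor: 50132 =2^2 * 83^1* 151^1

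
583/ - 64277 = -1 + 63694/64277 = - 0.01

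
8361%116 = 9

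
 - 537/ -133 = 4 + 5/133 = 4.04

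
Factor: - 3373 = -3373^1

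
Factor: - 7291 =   -  23^1*317^1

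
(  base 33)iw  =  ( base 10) 626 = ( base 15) 2BB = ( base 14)32A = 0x272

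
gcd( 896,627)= 1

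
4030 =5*806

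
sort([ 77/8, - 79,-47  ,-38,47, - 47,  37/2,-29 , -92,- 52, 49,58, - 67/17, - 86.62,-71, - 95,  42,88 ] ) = [ - 95, - 92, - 86.62, - 79 , - 71, - 52, - 47, - 47,-38,-29, - 67/17, 77/8,37/2, 42,47,49, 58,88]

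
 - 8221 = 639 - 8860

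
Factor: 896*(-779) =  - 2^7*7^1*19^1*41^1 = - 697984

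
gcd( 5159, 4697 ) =77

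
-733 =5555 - 6288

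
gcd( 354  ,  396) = 6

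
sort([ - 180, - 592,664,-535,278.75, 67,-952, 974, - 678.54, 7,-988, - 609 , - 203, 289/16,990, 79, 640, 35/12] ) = [-988,-952, - 678.54, - 609, - 592, - 535 , - 203 , - 180, 35/12, 7,  289/16, 67, 79, 278.75, 640,664,  974,990] 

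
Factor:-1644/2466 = -2/3 = - 2^1*3^ (- 1 )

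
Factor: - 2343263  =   - 13^1*17^1*23^1 * 461^1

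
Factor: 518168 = 2^3*7^1*19^1*487^1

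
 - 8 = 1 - 9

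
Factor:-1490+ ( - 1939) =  - 3^3*127^1 =- 3429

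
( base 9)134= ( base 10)112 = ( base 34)3A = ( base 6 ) 304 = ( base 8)160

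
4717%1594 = 1529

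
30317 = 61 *497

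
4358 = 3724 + 634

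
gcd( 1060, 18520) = 20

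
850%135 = 40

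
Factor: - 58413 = -3^1 * 19471^1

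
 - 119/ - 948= 119/948= 0.13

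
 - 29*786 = - 22794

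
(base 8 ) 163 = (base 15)7a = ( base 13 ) 8b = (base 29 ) 3s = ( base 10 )115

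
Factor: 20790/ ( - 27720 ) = - 2^ ( - 2)*3^1=- 3/4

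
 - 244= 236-480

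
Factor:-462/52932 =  - 2^( - 1)*7^1*401^( - 1) = - 7/802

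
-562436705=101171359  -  663608064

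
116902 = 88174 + 28728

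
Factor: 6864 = 2^4*3^1*11^1*13^1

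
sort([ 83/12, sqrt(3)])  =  [ sqrt( 3), 83/12] 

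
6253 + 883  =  7136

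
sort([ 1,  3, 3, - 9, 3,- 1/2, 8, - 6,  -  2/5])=[ - 9,  -  6, - 1/2, - 2/5, 1 , 3,3,3, 8]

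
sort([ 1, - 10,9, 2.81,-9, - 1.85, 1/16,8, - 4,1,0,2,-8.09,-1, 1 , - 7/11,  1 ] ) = [-10, - 9, - 8.09,-4,-1.85, - 1,-7/11,0,1/16,1,1, 1,1, 2,2.81,8, 9] 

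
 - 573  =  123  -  696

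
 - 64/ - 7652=16/1913 =0.01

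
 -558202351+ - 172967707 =-731170058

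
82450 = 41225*2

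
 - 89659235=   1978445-91637680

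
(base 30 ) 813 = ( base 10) 7233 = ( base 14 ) 28c9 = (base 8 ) 16101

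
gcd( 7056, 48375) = 9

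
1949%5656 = 1949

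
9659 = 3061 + 6598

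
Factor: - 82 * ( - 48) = 3936=2^5*3^1*41^1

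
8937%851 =427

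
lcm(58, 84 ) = 2436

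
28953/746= 28953/746 = 38.81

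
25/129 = 25/129 = 0.19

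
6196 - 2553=3643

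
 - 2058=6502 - 8560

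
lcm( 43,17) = 731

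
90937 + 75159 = 166096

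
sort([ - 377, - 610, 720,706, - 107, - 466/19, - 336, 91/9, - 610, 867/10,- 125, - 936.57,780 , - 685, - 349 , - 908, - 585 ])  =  [ - 936.57, - 908, - 685, - 610, - 610, - 585,-377, - 349, - 336, - 125, - 107, - 466/19 , 91/9, 867/10,706 , 720,780 ] 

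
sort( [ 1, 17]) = [ 1,17 ]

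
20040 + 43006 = 63046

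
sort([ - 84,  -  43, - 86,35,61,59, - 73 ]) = [ - 86 , - 84, - 73, - 43, 35,59 , 61 ] 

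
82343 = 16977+65366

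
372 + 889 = 1261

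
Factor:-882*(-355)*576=180351360 = 2^7*3^4*5^1*7^2  *  71^1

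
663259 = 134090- - 529169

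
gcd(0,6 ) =6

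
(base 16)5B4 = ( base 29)1LA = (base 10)1460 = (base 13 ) 884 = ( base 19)40g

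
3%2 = 1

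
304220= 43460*7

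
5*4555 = 22775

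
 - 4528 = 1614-6142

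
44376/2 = 22188  =  22188.00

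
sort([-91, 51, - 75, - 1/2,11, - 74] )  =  [ - 91, - 75, - 74, - 1/2,11, 51]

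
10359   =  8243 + 2116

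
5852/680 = 8 +103/170  =  8.61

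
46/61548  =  1/1338  =  0.00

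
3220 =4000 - 780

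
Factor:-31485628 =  - 2^2*479^1*16433^1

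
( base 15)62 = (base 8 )134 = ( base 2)1011100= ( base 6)232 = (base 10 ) 92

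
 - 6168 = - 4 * 1542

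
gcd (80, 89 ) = 1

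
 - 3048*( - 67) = 204216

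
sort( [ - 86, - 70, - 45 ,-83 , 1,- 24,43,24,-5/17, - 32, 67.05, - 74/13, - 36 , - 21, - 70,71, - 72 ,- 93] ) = [ - 93, - 86,-83, - 72,-70, - 70, - 45,-36 , - 32,  -  24, - 21, - 74/13, -5/17,1,24 , 43,67.05,71]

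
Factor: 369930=2^1*3^1*5^1 * 11^1*19^1 * 59^1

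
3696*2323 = 8585808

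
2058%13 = 4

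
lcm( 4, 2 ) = 4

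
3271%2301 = 970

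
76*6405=486780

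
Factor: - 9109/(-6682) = 2^( - 1 )*13^(-1 )*257^( - 1 ) * 9109^1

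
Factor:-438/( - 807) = 2^1*73^1*269^( -1) = 146/269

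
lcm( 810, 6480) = 6480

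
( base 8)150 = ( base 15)6E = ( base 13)80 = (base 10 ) 104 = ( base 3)10212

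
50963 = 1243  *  41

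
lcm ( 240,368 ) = 5520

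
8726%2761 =443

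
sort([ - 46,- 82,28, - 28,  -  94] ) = [ - 94,-82, - 46, - 28,28]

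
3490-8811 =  - 5321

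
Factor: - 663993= - 3^2*11^1  *19^1 *353^1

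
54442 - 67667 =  - 13225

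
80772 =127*636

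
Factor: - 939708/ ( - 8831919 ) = 2^2*3^2 * 7^1*11^1* 113^1*757^ ( - 1)*3889^( - 1 ) = 313236/2943973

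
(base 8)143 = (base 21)4F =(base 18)59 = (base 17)5E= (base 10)99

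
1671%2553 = 1671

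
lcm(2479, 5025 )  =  185925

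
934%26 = 24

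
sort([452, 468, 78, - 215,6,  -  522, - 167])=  [ - 522,-215,- 167,  6,78, 452,468]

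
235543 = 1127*209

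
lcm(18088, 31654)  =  126616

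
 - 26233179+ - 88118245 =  - 114351424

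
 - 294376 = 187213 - 481589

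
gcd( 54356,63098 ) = 2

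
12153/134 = 12153/134 = 90.69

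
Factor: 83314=2^1*7^1*11^1*541^1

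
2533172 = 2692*941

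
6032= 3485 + 2547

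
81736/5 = 16347  +  1/5 = 16347.20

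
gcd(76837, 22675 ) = 1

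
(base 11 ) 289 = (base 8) 523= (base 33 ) A9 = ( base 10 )339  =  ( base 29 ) BK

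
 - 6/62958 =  - 1/10493 = - 0.00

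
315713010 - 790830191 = - 475117181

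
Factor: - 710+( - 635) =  - 5^1*269^1  =  - 1345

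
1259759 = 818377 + 441382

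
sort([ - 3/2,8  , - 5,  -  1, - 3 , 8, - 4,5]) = [ - 5, - 4, - 3, - 3/2, - 1,5,8,  8]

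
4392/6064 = 549/758 = 0.72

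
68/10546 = 34/5273 = 0.01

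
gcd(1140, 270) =30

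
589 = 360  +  229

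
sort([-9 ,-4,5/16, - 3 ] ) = [-9, - 4, -3, 5/16 ] 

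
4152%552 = 288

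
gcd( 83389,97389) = 1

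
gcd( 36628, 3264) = 4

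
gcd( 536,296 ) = 8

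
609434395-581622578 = 27811817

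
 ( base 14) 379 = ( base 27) pk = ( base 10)695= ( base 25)12K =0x2b7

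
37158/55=3378/5 =675.60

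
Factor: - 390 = -2^1*3^1*5^1*13^1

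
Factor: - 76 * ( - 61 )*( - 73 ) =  - 2^2*19^1*61^1 * 73^1 =- 338428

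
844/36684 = 211/9171 = 0.02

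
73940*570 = 42145800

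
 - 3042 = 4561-7603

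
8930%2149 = 334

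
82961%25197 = 7370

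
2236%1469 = 767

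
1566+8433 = 9999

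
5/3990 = 1/798 = 0.00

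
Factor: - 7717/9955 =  - 5^(  -  1)*11^ (-1 )*181^(  -  1 ) *7717^1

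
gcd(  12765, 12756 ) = 3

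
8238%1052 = 874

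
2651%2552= 99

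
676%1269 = 676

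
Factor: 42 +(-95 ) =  - 53^1 = - 53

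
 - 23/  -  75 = 23/75= 0.31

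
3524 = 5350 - 1826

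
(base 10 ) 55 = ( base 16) 37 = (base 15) 3a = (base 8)67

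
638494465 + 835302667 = 1473797132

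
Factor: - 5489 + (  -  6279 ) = -2^3*1471^1=-11768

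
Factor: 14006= 2^1*47^1*149^1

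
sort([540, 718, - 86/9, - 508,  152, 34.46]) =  [ - 508 , - 86/9,34.46,152,  540,  718]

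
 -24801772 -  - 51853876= 27052104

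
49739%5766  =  3611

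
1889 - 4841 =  - 2952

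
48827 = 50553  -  1726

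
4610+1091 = 5701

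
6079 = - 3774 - -9853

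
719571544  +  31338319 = 750909863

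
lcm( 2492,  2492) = 2492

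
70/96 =35/48  =  0.73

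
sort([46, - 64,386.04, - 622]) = [ - 622, - 64,  46, 386.04 ]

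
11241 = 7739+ 3502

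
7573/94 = 80+53/94 = 80.56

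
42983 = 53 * 811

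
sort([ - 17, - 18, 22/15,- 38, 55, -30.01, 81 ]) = [ - 38, - 30.01, - 18, - 17, 22/15,55, 81]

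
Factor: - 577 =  - 577^1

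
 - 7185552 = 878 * (-8184 ) 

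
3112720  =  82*37960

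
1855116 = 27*68708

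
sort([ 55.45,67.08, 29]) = [ 29, 55.45,67.08]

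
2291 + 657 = 2948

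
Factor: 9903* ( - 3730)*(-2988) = 2^3*3^3*5^1*83^1*373^1*3301^1= 110371311720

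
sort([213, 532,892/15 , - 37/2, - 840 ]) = [ - 840, - 37/2,892/15,213,  532] 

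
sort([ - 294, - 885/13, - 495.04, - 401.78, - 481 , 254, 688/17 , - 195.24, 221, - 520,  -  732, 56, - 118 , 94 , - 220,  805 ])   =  [-732, - 520, - 495.04 , - 481 , - 401.78, -294, - 220 , - 195.24, - 118, - 885/13, 688/17, 56,94,  221,  254,  805] 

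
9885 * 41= 405285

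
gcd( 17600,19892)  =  4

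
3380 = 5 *676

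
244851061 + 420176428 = 665027489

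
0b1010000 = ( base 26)32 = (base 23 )3b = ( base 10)80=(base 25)35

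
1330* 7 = 9310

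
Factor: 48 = 2^4*3^1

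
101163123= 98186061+2977062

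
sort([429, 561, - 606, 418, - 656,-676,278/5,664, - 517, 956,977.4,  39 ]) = [ - 676, - 656,- 606, - 517,  39,278/5,418, 429, 561, 664, 956, 977.4]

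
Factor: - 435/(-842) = 2^(-1)*3^1 * 5^1*29^1*421^( - 1) 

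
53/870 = 53/870 = 0.06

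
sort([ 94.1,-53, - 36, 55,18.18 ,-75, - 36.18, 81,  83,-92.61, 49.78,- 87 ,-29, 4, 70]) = [ - 92.61, - 87, - 75,-53, - 36.18,  -  36, -29,4,  18.18,  49.78, 55 , 70,81 , 83, 94.1 ] 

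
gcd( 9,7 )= 1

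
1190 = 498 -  - 692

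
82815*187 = 15486405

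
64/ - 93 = - 1 + 29/93  =  - 0.69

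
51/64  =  51/64= 0.80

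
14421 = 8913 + 5508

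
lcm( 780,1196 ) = 17940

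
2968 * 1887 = 5600616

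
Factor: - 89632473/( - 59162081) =3^1*7^1* 11^( - 1 )*821^(-1) * 6551^( - 1 )*4268213^1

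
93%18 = 3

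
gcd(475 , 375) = 25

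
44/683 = 44/683 = 0.06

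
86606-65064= 21542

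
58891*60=3533460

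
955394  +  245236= 1200630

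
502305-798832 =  - 296527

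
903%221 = 19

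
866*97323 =84281718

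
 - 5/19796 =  - 1 +19791/19796 = - 0.00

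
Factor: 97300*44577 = 2^2*3^3*5^2* 7^1*13^1*127^1*139^1  =  4337342100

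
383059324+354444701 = 737504025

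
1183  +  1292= 2475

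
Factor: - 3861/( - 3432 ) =9/8 = 2^( - 3 ) * 3^2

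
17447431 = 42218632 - 24771201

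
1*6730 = 6730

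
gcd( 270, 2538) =54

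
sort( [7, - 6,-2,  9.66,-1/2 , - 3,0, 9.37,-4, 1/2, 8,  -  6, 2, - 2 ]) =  [ - 6, - 6,-4, - 3, - 2,- 2,  -  1/2, 0,1/2,2, 7, 8,  9.37,9.66] 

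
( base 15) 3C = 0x39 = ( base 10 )57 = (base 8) 71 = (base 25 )27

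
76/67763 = 76/67763 = 0.00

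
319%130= 59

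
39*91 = 3549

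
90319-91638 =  -1319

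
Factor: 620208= 2^4*3^2*59^1 * 73^1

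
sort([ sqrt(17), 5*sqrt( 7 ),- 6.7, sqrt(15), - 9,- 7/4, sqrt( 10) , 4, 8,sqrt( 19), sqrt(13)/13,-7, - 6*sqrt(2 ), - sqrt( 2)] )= [ - 9, - 6*sqrt(2) , - 7, - 6.7,- 7/4, - sqrt( 2 ), sqrt( 13 ) /13,sqrt( 10 ), sqrt(15),4, sqrt( 17 ), sqrt (19 ),8,  5*sqrt(7 )]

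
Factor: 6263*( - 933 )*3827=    - 3^1*43^1*89^1*311^1*6263^1 = - 22362611433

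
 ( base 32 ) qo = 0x358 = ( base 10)856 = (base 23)1E5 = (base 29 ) 10F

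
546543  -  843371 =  - 296828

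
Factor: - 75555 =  - 3^2*5^1*23^1*73^1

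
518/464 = 259/232 = 1.12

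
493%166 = 161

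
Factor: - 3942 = -2^1 * 3^3 * 73^1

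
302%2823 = 302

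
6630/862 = 3315/431 = 7.69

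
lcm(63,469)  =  4221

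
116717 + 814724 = 931441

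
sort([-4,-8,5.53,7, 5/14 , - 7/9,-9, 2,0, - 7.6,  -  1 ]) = [ - 9,-8, -7.6, - 4,-1, - 7/9,0, 5/14, 2, 5.53,7] 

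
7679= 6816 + 863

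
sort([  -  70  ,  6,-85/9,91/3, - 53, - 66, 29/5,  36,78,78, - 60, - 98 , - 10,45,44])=[ - 98, - 70, - 66, - 60, -53 , -10 , - 85/9,29/5,6,91/3,36,44 , 45,78, 78 ] 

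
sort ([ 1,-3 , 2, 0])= [- 3,0, 1, 2] 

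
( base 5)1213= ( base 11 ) 157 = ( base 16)B7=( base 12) 133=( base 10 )183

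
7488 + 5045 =12533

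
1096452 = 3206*342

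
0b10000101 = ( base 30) 4d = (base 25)58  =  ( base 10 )133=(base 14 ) 97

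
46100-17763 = 28337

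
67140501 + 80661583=147802084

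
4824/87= 55 + 13/29 = 55.45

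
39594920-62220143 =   -  22625223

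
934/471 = 934/471 =1.98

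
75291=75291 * 1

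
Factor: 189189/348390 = 2^( - 1 ) * 3^1*5^( - 1 )*11^1*13^1 * 79^(-1) =429/790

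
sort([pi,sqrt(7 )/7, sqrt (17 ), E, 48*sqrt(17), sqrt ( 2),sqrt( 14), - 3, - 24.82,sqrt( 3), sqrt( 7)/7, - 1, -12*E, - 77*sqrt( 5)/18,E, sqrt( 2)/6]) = [ - 12*E, - 24.82, - 77*sqrt(5)/18, - 3, - 1,  sqrt(2) /6, sqrt (7 )/7, sqrt( 7)/7  ,  sqrt(2),sqrt(3), E, E, pi, sqrt (14),  sqrt(17), 48*sqrt (17)]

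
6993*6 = 41958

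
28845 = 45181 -16336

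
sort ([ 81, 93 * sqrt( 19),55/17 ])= [ 55/17,  81,93*sqrt(  19)] 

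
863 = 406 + 457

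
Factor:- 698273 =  - 698273^1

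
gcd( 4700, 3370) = 10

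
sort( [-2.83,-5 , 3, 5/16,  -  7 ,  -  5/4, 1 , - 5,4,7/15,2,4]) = [ - 7,- 5, - 5, - 2.83, - 5/4, 5/16,7/15,1,  2,3,  4,4]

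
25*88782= 2219550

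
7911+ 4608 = 12519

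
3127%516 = 31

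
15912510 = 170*93603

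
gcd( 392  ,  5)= 1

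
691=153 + 538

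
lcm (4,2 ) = 4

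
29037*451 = 13095687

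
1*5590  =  5590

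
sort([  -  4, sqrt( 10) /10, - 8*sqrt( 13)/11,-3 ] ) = [ - 4, - 3, - 8 * sqrt( 13)/11,sqrt( 10 )/10]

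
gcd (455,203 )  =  7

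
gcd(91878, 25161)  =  3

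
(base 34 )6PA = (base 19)12b6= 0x1E74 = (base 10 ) 7796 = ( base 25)CBL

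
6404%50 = 4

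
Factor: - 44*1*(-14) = 616 = 2^3*7^1*11^1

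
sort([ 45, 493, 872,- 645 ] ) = [ - 645, 45,  493,872 ] 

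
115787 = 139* 833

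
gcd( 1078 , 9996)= 98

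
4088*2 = 8176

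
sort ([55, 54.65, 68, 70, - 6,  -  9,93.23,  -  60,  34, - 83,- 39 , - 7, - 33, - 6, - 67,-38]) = [ - 83, - 67,-60, -39 , - 38 , -33 ,-9, - 7, - 6, - 6 , 34, 54.65 , 55,  68,70 , 93.23 ]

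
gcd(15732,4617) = 171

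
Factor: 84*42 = 2^3*3^2 * 7^2 = 3528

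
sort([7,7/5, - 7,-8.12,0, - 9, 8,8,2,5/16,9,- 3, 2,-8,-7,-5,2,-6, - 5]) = [-9,-8.12, - 8,  -  7, - 7, - 6,-5, - 5,-3,  0,  5/16,7/5,2, 2,2 , 7,8,8 , 9 ] 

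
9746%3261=3224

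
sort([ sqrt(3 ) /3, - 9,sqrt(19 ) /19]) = [ - 9 , sqrt ( 19) /19 , sqrt( 3 )/3 ] 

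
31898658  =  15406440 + 16492218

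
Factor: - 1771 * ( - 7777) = 7^2 *11^2 * 23^1*101^1= 13773067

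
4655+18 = 4673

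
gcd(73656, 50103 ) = 9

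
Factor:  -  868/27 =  - 2^2*3^( - 3)*7^1*31^1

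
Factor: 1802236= 2^2*349^1*1291^1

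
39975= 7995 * 5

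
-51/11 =-5 + 4/11 = - 4.64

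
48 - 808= -760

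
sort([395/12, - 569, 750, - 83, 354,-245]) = [ - 569, - 245, - 83,395/12, 354, 750]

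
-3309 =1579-4888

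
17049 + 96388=113437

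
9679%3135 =274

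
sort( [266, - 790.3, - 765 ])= [ -790.3,-765,266 ] 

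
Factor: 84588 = 2^2 * 3^1* 7^1*19^1 *53^1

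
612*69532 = 42553584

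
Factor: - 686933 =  -13^1 *53^1 *997^1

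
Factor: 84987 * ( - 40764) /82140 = -288700839/6845 = -3^2*5^( - 1 )*7^1 * 19^1  *37^( - 2)  *  43^1 * 71^1*79^1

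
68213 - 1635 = 66578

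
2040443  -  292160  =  1748283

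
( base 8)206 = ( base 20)6E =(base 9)158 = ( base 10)134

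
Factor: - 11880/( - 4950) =2^2*3^1 * 5^( - 1) = 12/5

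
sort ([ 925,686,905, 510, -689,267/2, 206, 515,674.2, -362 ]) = [-689, - 362, 267/2, 206, 510  ,  515, 674.2,686,905, 925] 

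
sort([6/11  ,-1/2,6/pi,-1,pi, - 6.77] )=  [- 6.77, - 1,-1/2,6/11, 6/pi,pi ]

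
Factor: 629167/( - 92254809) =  - 3^( - 1 )*7^1 * 11^1*151^( - 1 )*8171^1*203653^(-1 )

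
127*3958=502666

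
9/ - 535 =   -  9/535 = -0.02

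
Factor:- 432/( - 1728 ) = 2^( - 2) = 1/4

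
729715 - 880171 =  - 150456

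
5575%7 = 3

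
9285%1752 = 525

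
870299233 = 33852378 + 836446855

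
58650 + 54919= 113569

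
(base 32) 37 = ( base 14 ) 75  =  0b1100111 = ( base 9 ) 124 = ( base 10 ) 103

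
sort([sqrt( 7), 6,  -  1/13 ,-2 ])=[  -  2,  -  1/13, sqrt(  7), 6] 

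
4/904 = 1/226= 0.00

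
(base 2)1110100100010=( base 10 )7458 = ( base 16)1d22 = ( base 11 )5670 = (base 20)ici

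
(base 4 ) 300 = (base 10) 48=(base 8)60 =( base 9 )53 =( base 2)110000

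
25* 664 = 16600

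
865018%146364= 133198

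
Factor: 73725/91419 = 25/31 =5^2*31^( - 1) 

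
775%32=7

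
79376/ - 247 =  - 79376/247 = -321.36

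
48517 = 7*6931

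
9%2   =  1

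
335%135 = 65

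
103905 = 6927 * 15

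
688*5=3440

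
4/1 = 4   =  4.00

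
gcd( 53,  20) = 1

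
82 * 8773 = 719386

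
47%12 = 11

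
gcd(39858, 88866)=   6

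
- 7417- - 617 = -6800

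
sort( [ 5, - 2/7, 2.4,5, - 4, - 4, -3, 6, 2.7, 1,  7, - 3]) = [ - 4, - 4, - 3, - 3, - 2/7,1,2.4, 2.7,5,5 , 6,7] 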